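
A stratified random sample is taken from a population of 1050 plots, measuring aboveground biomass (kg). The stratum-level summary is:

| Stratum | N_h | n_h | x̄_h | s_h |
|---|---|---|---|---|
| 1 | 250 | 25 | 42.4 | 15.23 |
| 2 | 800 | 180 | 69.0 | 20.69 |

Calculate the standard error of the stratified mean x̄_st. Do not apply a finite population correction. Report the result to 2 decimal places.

V̂(x̄_st) = Σ W_h² s_h²/n_h, with W_h = N_h/N and N = 1050:
  stratum 1: (250/1050)²·15.23²/25 = 0.52597
  stratum 2: (800/1050)²·20.69²/180 = 1.38054
V̂(x̄_st) = 1.90651
SE(x̄_st) = √1.90651 = 1.38077

SE(x̄_st) ≈ 1.38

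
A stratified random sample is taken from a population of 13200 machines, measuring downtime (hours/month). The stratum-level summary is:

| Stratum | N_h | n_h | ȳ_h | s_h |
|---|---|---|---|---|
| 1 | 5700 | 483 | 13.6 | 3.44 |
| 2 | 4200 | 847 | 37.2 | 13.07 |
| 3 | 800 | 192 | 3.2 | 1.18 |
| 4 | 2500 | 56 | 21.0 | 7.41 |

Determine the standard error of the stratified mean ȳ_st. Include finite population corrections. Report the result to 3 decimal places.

V̂(ȳ_st) = Σ W_h² (1 − n_h/N_h) s_h²/n_h, with W_h = N_h/N and N = 13200:
  stratum 1: (5700/13200)²·(1 − 483/5700)·3.44²/483 = 0.00418136
  stratum 2: (4200/13200)²·(1 − 847/4200)·13.07²/847 = 0.0163006
  stratum 3: (800/13200)²·(1 − 192/800)·1.18²/192 = 2.02446e-05
  stratum 4: (2500/13200)²·(1 − 56/2500)·7.41²/56 = 0.0343828
V̂(ȳ_st) = 0.054885
SE(ȳ_st) = √0.054885 = 0.234276

SE(ȳ_st) ≈ 0.234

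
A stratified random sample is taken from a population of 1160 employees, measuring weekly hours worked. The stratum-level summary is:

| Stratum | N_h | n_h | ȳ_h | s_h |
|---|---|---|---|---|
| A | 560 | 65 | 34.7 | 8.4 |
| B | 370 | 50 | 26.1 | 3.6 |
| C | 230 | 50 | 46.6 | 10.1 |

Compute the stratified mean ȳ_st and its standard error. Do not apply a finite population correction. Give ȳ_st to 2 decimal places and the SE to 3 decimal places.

ȳ_st ≈ 34.32, SE ≈ 0.600

ȳ_st = Σ W_h ȳ_h = (560·34.7 + 370·26.1 + 230·46.6)/1160 = 34.31638
V̂(ȳ_st) = Σ W_h² s_h²/n_h, with W_h = N_h/N and N = 1160:
  stratum A: (560/1160)²·8.4²/65 = 0.252991
  stratum B: (370/1160)²·3.6²/50 = 0.0263707
  stratum C: (230/1160)²·10.1²/50 = 0.080207
V̂(ȳ_st) = 0.359569
SE(ȳ_st) = √0.359569 = 0.599641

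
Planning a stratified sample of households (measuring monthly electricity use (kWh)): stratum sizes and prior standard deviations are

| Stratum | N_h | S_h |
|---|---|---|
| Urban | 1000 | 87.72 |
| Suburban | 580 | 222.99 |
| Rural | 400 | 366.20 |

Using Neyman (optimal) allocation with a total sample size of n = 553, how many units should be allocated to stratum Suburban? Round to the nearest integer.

197

Neyman allocation: n_h = n · N_h S_h / Σ N_i S_i, with n = 553.
  stratum Urban: N_h·S_h = 1000·87.72 = 87720.00
  stratum Suburban: N_h·S_h = 580·222.99 = 129334.20
  stratum Rural: N_h·S_h = 400·366.20 = 146480.00
Σ N_h S_h = 363534.20
n for stratum Suburban = 553·129334.20/363534.20 = 196.740 → 197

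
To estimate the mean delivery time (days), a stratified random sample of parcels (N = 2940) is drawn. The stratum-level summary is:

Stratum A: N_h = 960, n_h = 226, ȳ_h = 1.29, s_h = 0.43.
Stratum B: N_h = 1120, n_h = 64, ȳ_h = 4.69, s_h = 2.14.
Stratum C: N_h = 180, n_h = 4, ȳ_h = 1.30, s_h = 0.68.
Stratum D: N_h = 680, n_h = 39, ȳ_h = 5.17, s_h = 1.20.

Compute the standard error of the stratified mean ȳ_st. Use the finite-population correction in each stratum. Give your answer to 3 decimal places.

V̂(ȳ_st) = Σ W_h² (1 − n_h/N_h) s_h²/n_h, with W_h = N_h/N and N = 2940:
  stratum A: (960/2940)²·(1 − 226/960)·0.43²/226 = 6.66962e-05
  stratum B: (1120/2940)²·(1 − 64/1120)·2.14²/64 = 0.00979118
  stratum C: (180/2940)²·(1 − 4/180)·0.68²/4 = 0.00042369
  stratum D: (680/2940)²·(1 − 39/680)·1.20²/39 = 0.00186196
V̂(ȳ_st) = 0.0121435
SE(ȳ_st) = √0.0121435 = 0.110198

SE(ȳ_st) ≈ 0.110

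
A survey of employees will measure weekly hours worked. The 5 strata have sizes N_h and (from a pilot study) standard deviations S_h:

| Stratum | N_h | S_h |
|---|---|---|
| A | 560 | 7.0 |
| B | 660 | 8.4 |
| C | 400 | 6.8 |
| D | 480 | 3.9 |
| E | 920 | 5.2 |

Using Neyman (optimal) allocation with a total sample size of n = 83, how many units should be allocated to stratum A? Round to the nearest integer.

Neyman allocation: n_h = n · N_h S_h / Σ N_i S_i, with n = 83.
  stratum A: N_h·S_h = 560·7.0 = 3920.00
  stratum B: N_h·S_h = 660·8.4 = 5544.00
  stratum C: N_h·S_h = 400·6.8 = 2720.00
  stratum D: N_h·S_h = 480·3.9 = 1872.00
  stratum E: N_h·S_h = 920·5.2 = 4784.00
Σ N_h S_h = 18840.00
n for stratum A = 83·3920.00/18840.00 = 17.270 → 17

17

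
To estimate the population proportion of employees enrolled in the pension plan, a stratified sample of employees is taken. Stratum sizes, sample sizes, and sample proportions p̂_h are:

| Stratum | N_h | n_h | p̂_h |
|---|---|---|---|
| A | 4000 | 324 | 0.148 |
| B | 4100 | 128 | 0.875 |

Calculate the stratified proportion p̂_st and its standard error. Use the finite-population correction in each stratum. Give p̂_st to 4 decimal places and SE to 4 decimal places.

N = 8100; stratum weights W_h = N_h/N.
p̂_st = Σ W_h p̂_h = (4000·0.148 + 4100·0.875)/8100 = 0.51599
V̂(p̂_st) = Σ W_h² (1 − n_h/N_h) p̂_h(1−p̂_h)/(n_h−1):
  stratum A: (4000/8100)²·(1 − 324/4000)·0.148·0.852/323 = 8.74912e-05
  stratum B: (4100/8100)²·(1 − 128/4100)·0.875·0.125/127 = 0.000213765
V̂(p̂_st) = 0.000301257; SE = √V̂ = 0.0173567

p̂_st ≈ 0.5160, SE ≈ 0.0174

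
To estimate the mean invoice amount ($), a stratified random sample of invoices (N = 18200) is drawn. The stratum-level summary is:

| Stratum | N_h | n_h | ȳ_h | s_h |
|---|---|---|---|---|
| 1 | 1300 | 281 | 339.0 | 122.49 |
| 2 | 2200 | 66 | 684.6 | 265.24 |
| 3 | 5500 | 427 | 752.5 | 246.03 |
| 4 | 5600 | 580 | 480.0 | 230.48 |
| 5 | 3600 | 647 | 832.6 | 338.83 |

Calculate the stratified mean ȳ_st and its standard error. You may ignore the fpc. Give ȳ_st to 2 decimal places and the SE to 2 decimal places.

ȳ_st ≈ 646.75, SE ≈ 6.66

ȳ_st = Σ W_h ȳ_h = (1300·339.0 + 2200·684.6 + 5500·752.5 + 5600·480.0 + 3600·832.6)/18200 = 646.75440
V̂(ȳ_st) = Σ W_h² s_h²/n_h, with W_h = N_h/N and N = 18200:
  stratum 1: (1300/18200)²·122.49²/281 = 0.27242
  stratum 2: (2200/18200)²·265.24²/66 = 15.5753
  stratum 3: (5500/18200)²·246.03²/427 = 12.9459
  stratum 4: (5600/18200)²·230.48²/580 = 8.67105
  stratum 5: (3600/18200)²·338.83²/647 = 6.94259
V̂(ȳ_st) = 44.4072
SE(ȳ_st) = √44.4072 = 6.66388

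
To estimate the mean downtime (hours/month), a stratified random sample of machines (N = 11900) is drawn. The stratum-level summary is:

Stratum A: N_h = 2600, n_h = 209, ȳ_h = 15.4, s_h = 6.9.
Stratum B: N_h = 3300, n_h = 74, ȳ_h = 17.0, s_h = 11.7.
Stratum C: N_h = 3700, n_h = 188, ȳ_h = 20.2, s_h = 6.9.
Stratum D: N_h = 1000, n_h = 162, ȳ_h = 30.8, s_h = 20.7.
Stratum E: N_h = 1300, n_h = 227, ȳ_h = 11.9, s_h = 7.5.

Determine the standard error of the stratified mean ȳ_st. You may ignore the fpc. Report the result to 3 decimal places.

SE(ȳ_st) ≈ 0.446

V̂(ȳ_st) = Σ W_h² s_h²/n_h, with W_h = N_h/N and N = 11900:
  stratum A: (2600/11900)²·6.9²/209 = 0.0108744
  stratum B: (3300/11900)²·11.7²/74 = 0.142257
  stratum C: (3700/11900)²·6.9²/188 = 0.0244822
  stratum D: (1000/11900)²·20.7²/162 = 0.0186781
  stratum E: (1300/11900)²·7.5²/227 = 0.00295726
V̂(ȳ_st) = 0.199249
SE(ȳ_st) = √0.199249 = 0.446373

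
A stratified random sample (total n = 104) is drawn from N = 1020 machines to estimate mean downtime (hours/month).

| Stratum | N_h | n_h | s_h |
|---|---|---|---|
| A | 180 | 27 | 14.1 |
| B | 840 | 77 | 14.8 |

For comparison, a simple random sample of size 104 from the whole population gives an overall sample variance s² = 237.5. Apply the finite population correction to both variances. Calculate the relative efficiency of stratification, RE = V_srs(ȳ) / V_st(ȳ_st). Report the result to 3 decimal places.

RE ≈ 1.053

V̂(ȳ_st) = Σ W_h² (1 − n_h/N_h) s_h²/n_h, with W_h = N_h/N and N = 1020:
  stratum A: (180/1020)²·(1 − 27/180)·14.1²/27 = 0.194912
  stratum B: (840/1020)²·(1 − 77/840)·14.8²/77 = 1.75241
V_st = 1.94732
V_srs = (1 − 104/1020)·237.5/104 = 2.05081
Relative efficiency = V_srs / V_st = 2.05081/1.94732 = 1.0531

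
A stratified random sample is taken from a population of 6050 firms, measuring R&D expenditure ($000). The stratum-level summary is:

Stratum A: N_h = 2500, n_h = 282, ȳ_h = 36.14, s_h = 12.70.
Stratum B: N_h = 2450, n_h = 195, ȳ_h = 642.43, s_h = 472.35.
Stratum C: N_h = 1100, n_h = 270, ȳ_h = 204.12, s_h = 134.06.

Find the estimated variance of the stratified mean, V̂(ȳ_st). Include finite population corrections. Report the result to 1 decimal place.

V̂(ȳ_st) ≈ 174.4

V̂(ȳ_st) = Σ W_h² (1 − n_h/N_h) s_h²/n_h, with W_h = N_h/N and N = 6050:
  stratum A: (2500/6050)²·(1 − 282/2500)·12.70²/282 = 0.0866461
  stratum B: (2450/6050)²·(1 − 195/2450)·472.35²/195 = 172.701
  stratum C: (1100/6050)²·(1 − 270/1100)·134.06²/270 = 1.66033
V̂(ȳ_st) = 174.448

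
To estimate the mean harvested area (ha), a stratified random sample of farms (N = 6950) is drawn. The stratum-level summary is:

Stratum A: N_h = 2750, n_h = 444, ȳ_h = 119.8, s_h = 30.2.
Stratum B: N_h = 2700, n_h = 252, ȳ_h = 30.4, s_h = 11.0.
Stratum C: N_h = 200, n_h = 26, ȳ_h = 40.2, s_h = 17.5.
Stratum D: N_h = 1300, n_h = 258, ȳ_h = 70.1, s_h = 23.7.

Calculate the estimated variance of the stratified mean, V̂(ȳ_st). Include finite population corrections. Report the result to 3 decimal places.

V̂(ȳ_st) = Σ W_h² (1 − n_h/N_h) s_h²/n_h, with W_h = N_h/N and N = 6950:
  stratum A: (2750/6950)²·(1 − 444/2750)·30.2²/444 = 0.269683
  stratum B: (2700/6950)²·(1 − 252/2700)·11.0²/252 = 0.0657038
  stratum C: (200/6950)²·(1 − 26/200)·17.5²/26 = 0.00848618
  stratum D: (1300/6950)²·(1 − 258/1300)·23.7²/258 = 0.0610546
V̂(ȳ_st) = 0.404927

V̂(ȳ_st) ≈ 0.405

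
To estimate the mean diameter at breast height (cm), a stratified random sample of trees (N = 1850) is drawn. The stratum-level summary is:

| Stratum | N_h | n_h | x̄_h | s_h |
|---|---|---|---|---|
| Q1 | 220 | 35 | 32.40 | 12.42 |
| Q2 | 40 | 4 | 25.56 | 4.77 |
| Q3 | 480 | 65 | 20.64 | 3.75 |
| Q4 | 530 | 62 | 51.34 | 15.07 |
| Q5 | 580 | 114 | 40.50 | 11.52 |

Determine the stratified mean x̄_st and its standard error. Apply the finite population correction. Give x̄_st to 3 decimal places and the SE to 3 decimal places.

x̄_st ≈ 37.166, SE ≈ 0.652

x̄_st = Σ W_h x̄_h = (220·32.40 + 40·25.56 + 480·20.64 + 530·51.34 + 580·40.50)/1850 = 37.16638
V̂(x̄_st) = Σ W_h² (1 − n_h/N_h) s_h²/n_h, with W_h = N_h/N and N = 1850:
  stratum Q1: (220/1850)²·(1 − 35/220)·12.42²/35 = 0.0524114
  stratum Q2: (40/1850)²·(1 − 4/40)·4.77²/4 = 0.00239329
  stratum Q3: (480/1850)²·(1 − 65/480)·3.75²/65 = 0.012592
  stratum Q4: (530/1850)²·(1 − 62/530)·15.07²/62 = 0.265469
  stratum Q5: (580/1850)²·(1 − 114/580)·11.52²/114 = 0.0919328
V̂(x̄_st) = 0.424798
SE(x̄_st) = √0.424798 = 0.651765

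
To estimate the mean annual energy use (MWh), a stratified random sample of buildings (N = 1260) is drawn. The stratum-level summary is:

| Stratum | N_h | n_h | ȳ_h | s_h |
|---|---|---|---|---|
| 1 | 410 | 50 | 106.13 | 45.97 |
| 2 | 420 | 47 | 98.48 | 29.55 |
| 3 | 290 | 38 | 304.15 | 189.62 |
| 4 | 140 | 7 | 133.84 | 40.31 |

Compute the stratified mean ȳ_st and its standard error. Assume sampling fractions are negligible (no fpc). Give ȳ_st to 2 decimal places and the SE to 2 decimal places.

ȳ_st ≈ 152.23, SE ≈ 7.72

ȳ_st = Σ W_h ȳ_h = (410·106.13 + 420·98.48 + 290·304.15 + 140·133.84)/1260 = 152.23492
V̂(ȳ_st) = Σ W_h² s_h²/n_h, with W_h = N_h/N and N = 1260:
  stratum 1: (410/1260)²·45.97²/50 = 4.47513
  stratum 2: (420/1260)²·29.55²/47 = 2.06431
  stratum 3: (290/1260)²·189.62²/38 = 50.1233
  stratum 4: (140/1260)²·40.31²/7 = 2.86578
V̂(ȳ_st) = 59.5285
SE(ȳ_st) = √59.5285 = 7.71547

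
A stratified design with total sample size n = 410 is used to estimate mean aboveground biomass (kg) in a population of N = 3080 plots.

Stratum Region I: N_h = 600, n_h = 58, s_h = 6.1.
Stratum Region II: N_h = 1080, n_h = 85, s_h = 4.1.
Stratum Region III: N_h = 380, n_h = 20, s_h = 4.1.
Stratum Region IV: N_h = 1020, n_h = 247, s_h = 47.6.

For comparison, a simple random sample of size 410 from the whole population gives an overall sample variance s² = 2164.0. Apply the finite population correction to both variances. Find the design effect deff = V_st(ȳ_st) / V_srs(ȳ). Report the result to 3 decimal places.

deff ≈ 0.179

V̂(ȳ_st) = Σ W_h² (1 − n_h/N_h) s_h²/n_h, with W_h = N_h/N and N = 3080:
  stratum Region I: (600/3080)²·(1 − 58/600)·6.1²/58 = 0.0219928
  stratum Region II: (1080/3080)²·(1 − 85/1080)·4.1²/85 = 0.0224024
  stratum Region III: (380/3080)²·(1 − 20/380)·4.1²/20 = 0.0121206
  stratum Region IV: (1020/3080)²·(1 − 247/1020)·47.6²/247 = 0.762422
V_st = 0.818937
V_srs = (1 − 410/3080)·2164.0/410 = 4.57545
deff = V_st / V_srs = 0.818937/4.57545 = 0.1790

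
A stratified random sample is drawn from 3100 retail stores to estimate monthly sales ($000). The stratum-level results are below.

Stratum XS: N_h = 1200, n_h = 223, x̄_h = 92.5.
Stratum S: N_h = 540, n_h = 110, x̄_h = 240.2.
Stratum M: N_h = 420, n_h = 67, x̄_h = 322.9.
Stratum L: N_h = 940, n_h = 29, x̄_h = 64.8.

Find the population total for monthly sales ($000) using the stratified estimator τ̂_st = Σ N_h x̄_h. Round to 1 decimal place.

τ̂_st = Σ N_h x̄_h = 1200·92.5 + 540·240.2 + 420·322.9 + 940·64.8 = 437238.0

τ̂_st ≈ 437238.0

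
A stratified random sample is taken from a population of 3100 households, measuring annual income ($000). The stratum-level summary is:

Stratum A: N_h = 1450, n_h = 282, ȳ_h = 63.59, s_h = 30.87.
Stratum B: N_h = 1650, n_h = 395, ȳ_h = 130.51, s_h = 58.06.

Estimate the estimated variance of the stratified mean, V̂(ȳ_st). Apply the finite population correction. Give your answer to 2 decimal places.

V̂(ȳ_st) ≈ 2.43

V̂(ȳ_st) = Σ W_h² (1 − n_h/N_h) s_h²/n_h, with W_h = N_h/N and N = 3100:
  stratum A: (1450/3100)²·(1 − 282/1450)·30.87²/282 = 0.595541
  stratum B: (1650/3100)²·(1 − 395/1650)·58.06²/395 = 1.83891
V̂(ȳ_st) = 2.43445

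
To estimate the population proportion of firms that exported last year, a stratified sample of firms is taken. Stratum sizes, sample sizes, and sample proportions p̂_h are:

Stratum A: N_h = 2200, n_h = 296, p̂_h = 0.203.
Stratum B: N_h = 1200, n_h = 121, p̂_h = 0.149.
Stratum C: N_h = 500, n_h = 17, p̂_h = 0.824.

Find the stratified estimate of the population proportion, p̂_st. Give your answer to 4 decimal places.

N = 3900; stratum weights W_h = N_h/N.
p̂_st = Σ W_h p̂_h = (2200·0.203 + 1200·0.149 + 500·0.824)/3900 = 0.26600

p̂_st ≈ 0.2660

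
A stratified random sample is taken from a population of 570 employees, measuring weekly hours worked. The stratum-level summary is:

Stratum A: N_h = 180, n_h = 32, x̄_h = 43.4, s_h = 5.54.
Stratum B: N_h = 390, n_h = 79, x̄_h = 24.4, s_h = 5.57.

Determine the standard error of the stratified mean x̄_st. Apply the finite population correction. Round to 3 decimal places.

V̂(x̄_st) = Σ W_h² (1 − n_h/N_h) s_h²/n_h, with W_h = N_h/N and N = 570:
  stratum A: (180/570)²·(1 − 32/180)·5.54²/32 = 0.0786419
  stratum B: (390/570)²·(1 − 79/390)·5.57²/79 = 0.146608
V̂(x̄_st) = 0.22525
SE(x̄_st) = √0.22525 = 0.474605

SE(x̄_st) ≈ 0.475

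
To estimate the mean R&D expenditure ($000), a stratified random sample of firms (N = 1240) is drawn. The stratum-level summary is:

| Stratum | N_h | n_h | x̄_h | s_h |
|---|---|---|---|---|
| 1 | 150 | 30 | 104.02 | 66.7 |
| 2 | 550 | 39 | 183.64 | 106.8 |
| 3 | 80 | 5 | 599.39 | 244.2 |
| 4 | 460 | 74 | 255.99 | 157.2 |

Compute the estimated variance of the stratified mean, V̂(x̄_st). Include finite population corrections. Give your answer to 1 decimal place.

V̂(x̄_st) = Σ W_h² (1 − n_h/N_h) s_h²/n_h, with W_h = N_h/N and N = 1240:
  stratum 1: (150/1240)²·(1 − 30/150)·66.7²/30 = 1.73604
  stratum 2: (550/1240)²·(1 − 39/550)·106.8²/39 = 53.4587
  stratum 3: (80/1240)²·(1 − 5/80)·244.2²/5 = 46.5403
  stratum 4: (460/1240)²·(1 − 74/460)·157.2²/74 = 38.5634
V̂(x̄_st) = 140.298

V̂(x̄_st) ≈ 140.3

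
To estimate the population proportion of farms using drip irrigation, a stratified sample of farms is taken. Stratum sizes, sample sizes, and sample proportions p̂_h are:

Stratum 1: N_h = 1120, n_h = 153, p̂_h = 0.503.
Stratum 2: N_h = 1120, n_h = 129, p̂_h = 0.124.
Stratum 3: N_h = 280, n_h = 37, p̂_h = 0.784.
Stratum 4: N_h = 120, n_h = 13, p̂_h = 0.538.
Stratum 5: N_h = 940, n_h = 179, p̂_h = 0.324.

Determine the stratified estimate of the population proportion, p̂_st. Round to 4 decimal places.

p̂_st ≈ 0.3606

N = 3580; stratum weights W_h = N_h/N.
p̂_st = Σ W_h p̂_h = (1120·0.503 + 1120·0.124 + 280·0.784 + 120·0.538 + 940·0.324)/3580 = 0.36058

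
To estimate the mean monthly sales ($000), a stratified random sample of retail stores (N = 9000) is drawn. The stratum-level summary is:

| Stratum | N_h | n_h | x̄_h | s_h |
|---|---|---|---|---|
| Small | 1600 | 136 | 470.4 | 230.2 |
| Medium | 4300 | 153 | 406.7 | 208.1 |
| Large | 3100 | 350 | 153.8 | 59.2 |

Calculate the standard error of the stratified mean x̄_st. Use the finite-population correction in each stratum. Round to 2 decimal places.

V̂(x̄_st) = Σ W_h² (1 − n_h/N_h) s_h²/n_h, with W_h = N_h/N and N = 9000:
  stratum Small: (1600/9000)²·(1 − 136/1600)·230.2²/136 = 11.268
  stratum Medium: (4300/9000)²·(1 − 153/4300)·208.1²/153 = 62.3118
  stratum Large: (3100/9000)²·(1 − 350/3100)·59.2²/350 = 1.05386
V̂(x̄_st) = 74.6337
SE(x̄_st) = √74.6337 = 8.63908

SE(x̄_st) ≈ 8.64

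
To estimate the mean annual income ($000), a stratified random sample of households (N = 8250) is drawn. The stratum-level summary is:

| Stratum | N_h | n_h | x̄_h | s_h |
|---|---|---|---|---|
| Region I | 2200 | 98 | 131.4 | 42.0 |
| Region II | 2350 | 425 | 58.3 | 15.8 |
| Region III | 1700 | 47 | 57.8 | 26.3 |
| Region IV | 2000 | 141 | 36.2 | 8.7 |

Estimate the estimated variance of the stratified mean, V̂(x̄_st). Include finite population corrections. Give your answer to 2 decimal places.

V̂(x̄_st) ≈ 1.90

V̂(x̄_st) = Σ W_h² (1 − n_h/N_h) s_h²/n_h, with W_h = N_h/N and N = 8250:
  stratum Region I: (2200/8250)²·(1 − 98/2200)·42.0²/98 = 1.22298
  stratum Region II: (2350/8250)²·(1 − 425/2350)·15.8²/425 = 0.0390406
  stratum Region III: (1700/8250)²·(1 − 47/1700)·26.3²/47 = 0.607614
  stratum Region IV: (2000/8250)²·(1 − 141/2000)·8.7²/141 = 0.0293238
V̂(x̄_st) = 1.89896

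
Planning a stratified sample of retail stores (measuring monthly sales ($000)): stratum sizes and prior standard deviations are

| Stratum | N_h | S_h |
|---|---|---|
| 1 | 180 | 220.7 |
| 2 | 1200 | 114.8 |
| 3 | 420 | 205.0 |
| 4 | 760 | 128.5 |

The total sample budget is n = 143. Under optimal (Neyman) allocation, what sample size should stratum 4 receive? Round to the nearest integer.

Neyman allocation: n_h = n · N_h S_h / Σ N_i S_i, with n = 143.
  stratum 1: N_h·S_h = 180·220.7 = 39726.00
  stratum 2: N_h·S_h = 1200·114.8 = 137760.00
  stratum 3: N_h·S_h = 420·205.0 = 86100.00
  stratum 4: N_h·S_h = 760·128.5 = 97660.00
Σ N_h S_h = 361246.00
n for stratum 4 = 143·97660.00/361246.00 = 38.659 → 39

39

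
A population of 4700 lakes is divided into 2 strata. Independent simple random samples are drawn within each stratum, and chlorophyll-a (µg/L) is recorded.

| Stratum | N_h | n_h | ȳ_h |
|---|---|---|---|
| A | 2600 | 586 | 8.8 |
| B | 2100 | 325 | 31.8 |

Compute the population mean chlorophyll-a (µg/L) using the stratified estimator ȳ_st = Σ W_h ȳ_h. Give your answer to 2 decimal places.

N = Σ N_h = 4700. Stratum weights W_h = N_h/N.
ȳ_st = (2600·8.8 + 2100·31.8) / 4700 = 19.0766

ȳ_st ≈ 19.08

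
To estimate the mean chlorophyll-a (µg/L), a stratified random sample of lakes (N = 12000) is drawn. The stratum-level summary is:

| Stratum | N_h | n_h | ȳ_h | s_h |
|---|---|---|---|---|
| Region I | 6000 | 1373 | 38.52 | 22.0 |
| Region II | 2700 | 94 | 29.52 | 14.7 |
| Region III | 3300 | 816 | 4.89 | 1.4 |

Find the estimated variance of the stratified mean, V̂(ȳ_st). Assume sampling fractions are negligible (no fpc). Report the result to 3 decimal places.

V̂(ȳ_st) = Σ W_h² s_h²/n_h, with W_h = N_h/N and N = 12000:
  stratum Region I: (6000/12000)²·22.0²/1373 = 0.0881282
  stratum Region II: (2700/12000)²·14.7²/94 = 0.116378
  stratum Region III: (3300/12000)²·1.4²/816 = 0.000181648
V̂(ȳ_st) = 0.204688

V̂(ȳ_st) ≈ 0.205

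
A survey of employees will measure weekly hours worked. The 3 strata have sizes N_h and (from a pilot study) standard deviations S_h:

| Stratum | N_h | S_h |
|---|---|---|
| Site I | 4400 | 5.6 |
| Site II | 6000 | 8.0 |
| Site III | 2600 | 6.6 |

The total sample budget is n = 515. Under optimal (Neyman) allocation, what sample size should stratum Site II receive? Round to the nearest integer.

Neyman allocation: n_h = n · N_h S_h / Σ N_i S_i, with n = 515.
  stratum Site I: N_h·S_h = 4400·5.6 = 24640.00
  stratum Site II: N_h·S_h = 6000·8.0 = 48000.00
  stratum Site III: N_h·S_h = 2600·6.6 = 17160.00
Σ N_h S_h = 89800.00
n for stratum Site II = 515·48000.00/89800.00 = 275.278 → 275

275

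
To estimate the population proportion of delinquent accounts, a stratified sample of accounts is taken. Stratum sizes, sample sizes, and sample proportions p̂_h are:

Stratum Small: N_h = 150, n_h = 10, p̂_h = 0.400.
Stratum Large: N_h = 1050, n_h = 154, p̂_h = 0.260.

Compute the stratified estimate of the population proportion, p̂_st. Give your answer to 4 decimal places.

N = 1200; stratum weights W_h = N_h/N.
p̂_st = Σ W_h p̂_h = (150·0.400 + 1050·0.260)/1200 = 0.27750

p̂_st ≈ 0.2775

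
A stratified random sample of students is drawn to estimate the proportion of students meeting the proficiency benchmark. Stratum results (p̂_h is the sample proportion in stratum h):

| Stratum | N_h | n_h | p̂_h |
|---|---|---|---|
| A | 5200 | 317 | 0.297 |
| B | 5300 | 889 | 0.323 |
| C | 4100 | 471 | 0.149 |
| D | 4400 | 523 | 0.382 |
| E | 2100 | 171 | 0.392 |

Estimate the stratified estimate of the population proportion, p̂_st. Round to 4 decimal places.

p̂_st ≈ 0.3020

N = 21100; stratum weights W_h = N_h/N.
p̂_st = Σ W_h p̂_h = (5200·0.297 + 5300·0.323 + 4100·0.149 + 4400·0.382 + 2100·0.392)/21100 = 0.30195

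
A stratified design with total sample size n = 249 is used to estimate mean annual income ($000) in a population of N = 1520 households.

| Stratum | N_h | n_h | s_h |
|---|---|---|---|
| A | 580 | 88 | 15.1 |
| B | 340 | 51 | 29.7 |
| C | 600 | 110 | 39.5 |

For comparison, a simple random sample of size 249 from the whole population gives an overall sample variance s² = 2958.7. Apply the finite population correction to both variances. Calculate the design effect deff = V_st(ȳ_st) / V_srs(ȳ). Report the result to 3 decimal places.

deff ≈ 0.288

V̂(ȳ_st) = Σ W_h² (1 − n_h/N_h) s_h²/n_h, with W_h = N_h/N and N = 1520:
  stratum A: (580/1520)²·(1 − 88/580)·15.1²/88 = 0.32002
  stratum B: (340/1520)²·(1 − 51/340)·29.7²/51 = 0.735584
  stratum C: (600/1520)²·(1 − 110/600)·39.5²/110 = 1.80494
V_st = 2.86054
V_srs = (1 − 249/1520)·2958.7/249 = 9.93582
deff = V_st / V_srs = 2.86054/9.93582 = 0.2879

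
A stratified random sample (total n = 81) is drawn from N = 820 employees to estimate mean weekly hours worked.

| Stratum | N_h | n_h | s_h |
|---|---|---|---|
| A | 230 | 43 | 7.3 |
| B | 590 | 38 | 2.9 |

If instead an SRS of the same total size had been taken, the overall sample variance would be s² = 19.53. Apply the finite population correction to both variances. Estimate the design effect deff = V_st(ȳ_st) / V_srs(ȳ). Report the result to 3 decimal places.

deff ≈ 0.858

V̂(ȳ_st) = Σ W_h² (1 − n_h/N_h) s_h²/n_h, with W_h = N_h/N and N = 820:
  stratum A: (230/820)²·(1 − 43/230)·7.3²/43 = 0.0792719
  stratum B: (590/820)²·(1 − 38/590)·2.9²/38 = 0.107195
V_st = 0.186467
V_srs = (1 − 81/820)·19.53/81 = 0.217294
deff = V_st / V_srs = 0.186467/0.217294 = 0.8581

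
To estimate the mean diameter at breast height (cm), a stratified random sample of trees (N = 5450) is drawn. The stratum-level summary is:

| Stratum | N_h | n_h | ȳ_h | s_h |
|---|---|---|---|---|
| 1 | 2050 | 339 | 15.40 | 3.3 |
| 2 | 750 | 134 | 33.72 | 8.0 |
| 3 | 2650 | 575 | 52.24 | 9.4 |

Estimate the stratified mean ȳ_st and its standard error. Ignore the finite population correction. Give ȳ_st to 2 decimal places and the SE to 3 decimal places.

ȳ_st = Σ W_h ȳ_h = (2050·15.40 + 750·33.72 + 2650·52.24)/5450 = 35.83413
V̂(ȳ_st) = Σ W_h² s_h²/n_h, with W_h = N_h/N and N = 5450:
  stratum 1: (2050/5450)²·3.3²/339 = 0.00454509
  stratum 2: (750/5450)²·8.0²/134 = 0.00904492
  stratum 3: (2650/5450)²·9.4²/575 = 0.0363318
V̂(ȳ_st) = 0.0499218
SE(ȳ_st) = √0.0499218 = 0.223432

ȳ_st ≈ 35.83, SE ≈ 0.223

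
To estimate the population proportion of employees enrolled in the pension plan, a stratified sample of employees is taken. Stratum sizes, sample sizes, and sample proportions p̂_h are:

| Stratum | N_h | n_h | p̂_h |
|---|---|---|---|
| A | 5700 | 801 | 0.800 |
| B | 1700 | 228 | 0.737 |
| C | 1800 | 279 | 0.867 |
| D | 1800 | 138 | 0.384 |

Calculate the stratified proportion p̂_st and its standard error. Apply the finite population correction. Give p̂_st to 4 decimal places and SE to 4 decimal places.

p̂_st ≈ 0.7332, SE ≈ 0.0108

N = 11000; stratum weights W_h = N_h/N.
p̂_st = Σ W_h p̂_h = (5700·0.800 + 1700·0.737 + 1800·0.867 + 1800·0.384)/11000 = 0.73315
V̂(p̂_st) = Σ W_h² (1 − n_h/N_h) p̂_h(1−p̂_h)/(n_h−1):
  stratum A: (5700/11000)²·(1 − 801/5700)·0.800·0.200/800 = 4.61559e-05
  stratum B: (1700/11000)²·(1 − 228/1700)·0.737·0.263/227 = 1.76591e-05
  stratum C: (1800/11000)²·(1 − 279/1800)·0.867·0.133/278 = 9.38517e-06
  stratum D: (1800/11000)²·(1 − 138/1800)·0.384·0.616/137 = 4.26884e-05
V̂(p̂_st) = 0.000115889; SE = √V̂ = 0.0107652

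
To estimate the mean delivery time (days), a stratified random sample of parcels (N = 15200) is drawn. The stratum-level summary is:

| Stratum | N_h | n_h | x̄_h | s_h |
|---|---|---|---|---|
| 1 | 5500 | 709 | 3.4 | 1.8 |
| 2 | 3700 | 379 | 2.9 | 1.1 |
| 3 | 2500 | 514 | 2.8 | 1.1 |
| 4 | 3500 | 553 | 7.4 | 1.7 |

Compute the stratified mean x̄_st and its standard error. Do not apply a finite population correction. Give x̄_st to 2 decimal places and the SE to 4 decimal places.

x̄_st = Σ W_h x̄_h = (5500·3.4 + 3700·2.9 + 2500·2.8 + 3500·7.4)/15200 = 4.10066
V̂(x̄_st) = Σ W_h² s_h²/n_h, with W_h = N_h/N and N = 15200:
  stratum 1: (5500/15200)²·1.8²/709 = 0.000598325
  stratum 2: (3700/15200)²·1.1²/379 = 0.000189174
  stratum 3: (2500/15200)²·1.1²/514 = 6.36818e-05
  stratum 4: (3500/15200)²·1.7²/553 = 0.00027709
V̂(x̄_st) = 0.00112827
SE(x̄_st) = √0.00112827 = 0.0335898

x̄_st ≈ 4.10, SE ≈ 0.0336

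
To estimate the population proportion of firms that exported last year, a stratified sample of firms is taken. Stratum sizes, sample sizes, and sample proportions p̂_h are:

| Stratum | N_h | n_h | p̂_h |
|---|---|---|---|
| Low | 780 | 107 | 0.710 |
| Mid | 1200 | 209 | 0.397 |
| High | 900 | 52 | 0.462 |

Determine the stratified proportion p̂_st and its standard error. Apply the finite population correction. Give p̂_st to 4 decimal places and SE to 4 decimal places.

N = 2880; stratum weights W_h = N_h/N.
p̂_st = Σ W_h p̂_h = (780·0.710 + 1200·0.397 + 900·0.462)/2880 = 0.50208
V̂(p̂_st) = Σ W_h² (1 − n_h/N_h) p̂_h(1−p̂_h)/(n_h−1):
  stratum Low: (780/2880)²·(1 − 107/780)·0.710·0.290/106 = 0.000122935
  stratum Mid: (1200/2880)²·(1 − 209/1200)·0.397·0.603/208 = 0.000165012
  stratum High: (900/2880)²·(1 − 52/900)·0.462·0.538/51 = 0.000448443
V̂(p̂_st) = 0.00073639; SE = √V̂ = 0.0271365

p̂_st ≈ 0.5021, SE ≈ 0.0271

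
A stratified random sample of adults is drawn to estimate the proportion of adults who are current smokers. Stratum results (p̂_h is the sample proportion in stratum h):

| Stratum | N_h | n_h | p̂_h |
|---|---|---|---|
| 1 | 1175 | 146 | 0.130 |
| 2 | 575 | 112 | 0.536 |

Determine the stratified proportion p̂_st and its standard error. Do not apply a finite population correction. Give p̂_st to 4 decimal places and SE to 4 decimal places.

p̂_st ≈ 0.2634, SE ≈ 0.0244

N = 1750; stratum weights W_h = N_h/N.
p̂_st = Σ W_h p̂_h = (1175·0.130 + 575·0.536)/1750 = 0.26340
V̂(p̂_st) = Σ W_h² p̂_h(1−p̂_h)/(n_h−1):
  stratum 1: (1175/1750)²·0.130·0.870/145 = 0.000351637
  stratum 2: (575/1750)²·0.536·0.464/111 = 0.000241891
V̂(p̂_st) = 0.000593528; SE = √V̂ = 0.0243624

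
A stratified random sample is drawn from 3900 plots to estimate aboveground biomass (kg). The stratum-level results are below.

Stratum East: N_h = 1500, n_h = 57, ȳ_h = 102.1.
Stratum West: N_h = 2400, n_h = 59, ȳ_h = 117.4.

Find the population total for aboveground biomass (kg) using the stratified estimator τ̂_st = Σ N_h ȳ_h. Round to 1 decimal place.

τ̂_st = Σ N_h ȳ_h = 1500·102.1 + 2400·117.4 = 434910.0

τ̂_st ≈ 434910.0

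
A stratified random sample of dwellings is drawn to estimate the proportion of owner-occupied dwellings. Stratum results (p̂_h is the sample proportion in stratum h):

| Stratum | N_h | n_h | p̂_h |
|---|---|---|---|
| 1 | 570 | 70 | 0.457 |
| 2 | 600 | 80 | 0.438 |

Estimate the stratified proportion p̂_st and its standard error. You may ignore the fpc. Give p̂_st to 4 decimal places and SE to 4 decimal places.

N = 1170; stratum weights W_h = N_h/N.
p̂_st = Σ W_h p̂_h = (570·0.457 + 600·0.438)/1170 = 0.44726
V̂(p̂_st) = Σ W_h² p̂_h(1−p̂_h)/(n_h−1):
  stratum 1: (570/1170)²·0.457·0.543/69 = 0.000853581
  stratum 2: (600/1170)²·0.438·0.562/79 = 0.000819434
V̂(p̂_st) = 0.00167302; SE = √V̂ = 0.0409025

p̂_st ≈ 0.4473, SE ≈ 0.0409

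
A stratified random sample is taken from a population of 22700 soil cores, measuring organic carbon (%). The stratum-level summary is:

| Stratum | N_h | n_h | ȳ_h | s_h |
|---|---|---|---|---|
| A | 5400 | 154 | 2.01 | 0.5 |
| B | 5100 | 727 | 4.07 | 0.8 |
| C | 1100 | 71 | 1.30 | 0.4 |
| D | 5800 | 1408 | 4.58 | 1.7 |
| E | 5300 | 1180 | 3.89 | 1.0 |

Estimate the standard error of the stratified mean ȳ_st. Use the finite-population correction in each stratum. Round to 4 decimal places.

V̂(ȳ_st) = Σ W_h² (1 − n_h/N_h) s_h²/n_h, with W_h = N_h/N and N = 22700:
  stratum A: (5400/22700)²·(1 − 154/5400)·0.5²/154 = 8.92462e-05
  stratum B: (5100/22700)²·(1 − 727/5100)·0.8²/727 = 3.81016e-05
  stratum C: (1100/22700)²·(1 − 71/1100)·0.4²/71 = 4.95015e-06
  stratum D: (5800/22700)²·(1 − 1408/5800)·1.7²/1408 = 0.000101469
  stratum E: (5300/22700)²·(1 − 1180/5300)·1.0²/1180 = 3.5912e-05
V̂(ȳ_st) = 0.000269679
SE(ȳ_st) = √0.000269679 = 0.0164219

SE(ȳ_st) ≈ 0.0164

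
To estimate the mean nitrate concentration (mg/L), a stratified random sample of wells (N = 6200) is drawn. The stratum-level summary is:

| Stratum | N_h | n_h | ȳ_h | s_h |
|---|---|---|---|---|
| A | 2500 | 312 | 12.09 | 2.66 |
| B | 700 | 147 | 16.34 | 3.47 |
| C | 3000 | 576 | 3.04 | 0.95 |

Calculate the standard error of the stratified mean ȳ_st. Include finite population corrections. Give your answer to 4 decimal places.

SE(ȳ_st) ≈ 0.0659

V̂(ȳ_st) = Σ W_h² (1 − n_h/N_h) s_h²/n_h, with W_h = N_h/N and N = 6200:
  stratum A: (2500/6200)²·(1 − 312/2500)·2.66²/312 = 0.0032271
  stratum B: (700/6200)²·(1 − 147/700)·3.47²/147 = 0.000824862
  stratum C: (3000/6200)²·(1 − 576/3000)·0.95²/576 = 0.000296412
V̂(ȳ_st) = 0.00434838
SE(ȳ_st) = √0.00434838 = 0.0659422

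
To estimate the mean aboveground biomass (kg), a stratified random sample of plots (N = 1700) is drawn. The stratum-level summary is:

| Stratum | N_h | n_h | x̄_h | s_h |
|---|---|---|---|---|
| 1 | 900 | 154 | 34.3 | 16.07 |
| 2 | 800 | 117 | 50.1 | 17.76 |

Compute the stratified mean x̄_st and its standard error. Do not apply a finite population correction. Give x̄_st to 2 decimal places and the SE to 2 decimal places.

x̄_st ≈ 41.74, SE ≈ 1.03

x̄_st = Σ W_h x̄_h = (900·34.3 + 800·50.1)/1700 = 41.73529
V̂(x̄_st) = Σ W_h² s_h²/n_h, with W_h = N_h/N and N = 1700:
  stratum 1: (900/1700)²·16.07²/154 = 0.47
  stratum 2: (800/1700)²·17.76²/117 = 0.597011
V̂(x̄_st) = 1.06701
SE(x̄_st) = √1.06701 = 1.03296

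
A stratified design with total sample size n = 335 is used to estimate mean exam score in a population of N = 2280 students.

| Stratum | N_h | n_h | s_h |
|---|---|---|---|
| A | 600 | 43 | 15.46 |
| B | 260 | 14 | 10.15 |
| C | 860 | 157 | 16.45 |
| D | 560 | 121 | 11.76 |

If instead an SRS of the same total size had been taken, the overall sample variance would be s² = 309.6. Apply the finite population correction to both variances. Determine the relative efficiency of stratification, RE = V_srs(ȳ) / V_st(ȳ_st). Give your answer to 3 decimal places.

V̂(ȳ_st) = Σ W_h² (1 − n_h/N_h) s_h²/n_h, with W_h = N_h/N and N = 2280:
  stratum A: (600/2280)²·(1 − 43/600)·15.46²/43 = 0.357345
  stratum B: (260/2280)²·(1 − 14/260)·10.15²/14 = 0.0905405
  stratum C: (860/2280)²·(1 − 157/860)·16.45²/157 = 0.200455
  stratum D: (560/2280)²·(1 − 121/560)·11.76²/121 = 0.054052
V_st = 0.702392
V_srs = (1 − 335/2280)·309.6/335 = 0.78839
Relative efficiency = V_srs / V_st = 0.78839/0.702392 = 1.1224

RE ≈ 1.122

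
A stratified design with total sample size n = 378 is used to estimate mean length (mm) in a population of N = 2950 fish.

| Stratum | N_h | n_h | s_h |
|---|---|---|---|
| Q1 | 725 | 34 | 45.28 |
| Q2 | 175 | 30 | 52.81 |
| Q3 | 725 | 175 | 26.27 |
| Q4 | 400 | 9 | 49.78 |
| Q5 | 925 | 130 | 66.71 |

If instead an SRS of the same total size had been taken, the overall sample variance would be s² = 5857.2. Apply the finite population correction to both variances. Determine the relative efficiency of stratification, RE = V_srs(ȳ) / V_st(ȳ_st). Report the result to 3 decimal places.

V̂(ȳ_st) = Σ W_h² (1 − n_h/N_h) s_h²/n_h, with W_h = N_h/N and N = 2950:
  stratum Q1: (725/2950)²·(1 − 34/725)·45.28²/34 = 3.47141
  stratum Q2: (175/2950)²·(1 − 30/175)·52.81²/30 = 0.271065
  stratum Q3: (725/2950)²·(1 − 175/725)·26.27²/175 = 0.180692
  stratum Q4: (400/2950)²·(1 − 9/400)·49.78²/9 = 4.94835
  stratum Q5: (925/2950)²·(1 − 130/925)·66.71²/130 = 2.8927
V_st = 11.7642
V_srs = (1 − 378/2950)·5857.2/378 = 13.5097
Relative efficiency = V_srs / V_st = 13.5097/11.7642 = 1.1484

RE ≈ 1.148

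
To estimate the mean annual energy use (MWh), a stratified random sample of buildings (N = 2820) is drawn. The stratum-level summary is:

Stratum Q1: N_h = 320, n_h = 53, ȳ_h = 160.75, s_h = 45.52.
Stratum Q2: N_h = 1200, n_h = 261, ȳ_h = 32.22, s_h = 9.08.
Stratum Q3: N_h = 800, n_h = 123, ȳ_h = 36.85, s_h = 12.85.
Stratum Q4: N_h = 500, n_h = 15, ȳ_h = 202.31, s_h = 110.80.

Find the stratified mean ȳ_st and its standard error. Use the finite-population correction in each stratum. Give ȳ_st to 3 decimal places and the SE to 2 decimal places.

ȳ_st ≈ 78.276, SE ≈ 5.05

ȳ_st = Σ W_h ȳ_h = (320·160.75 + 1200·32.22 + 800·36.85 + 500·202.31)/2820 = 78.27624
V̂(ȳ_st) = Σ W_h² (1 − n_h/N_h) s_h²/n_h, with W_h = N_h/N and N = 2820:
  stratum Q1: (320/2820)²·(1 − 53/320)·45.52²/53 = 0.420041
  stratum Q2: (1200/2820)²·(1 − 261/1200)·9.08²/261 = 0.0447589
  stratum Q3: (800/2820)²·(1 − 123/800)·12.85²/123 = 0.0914285
  stratum Q4: (500/2820)²·(1 − 15/500)·110.80²/15 = 24.9575
V̂(ȳ_st) = 25.5138
SE(ȳ_st) = √25.5138 = 5.05112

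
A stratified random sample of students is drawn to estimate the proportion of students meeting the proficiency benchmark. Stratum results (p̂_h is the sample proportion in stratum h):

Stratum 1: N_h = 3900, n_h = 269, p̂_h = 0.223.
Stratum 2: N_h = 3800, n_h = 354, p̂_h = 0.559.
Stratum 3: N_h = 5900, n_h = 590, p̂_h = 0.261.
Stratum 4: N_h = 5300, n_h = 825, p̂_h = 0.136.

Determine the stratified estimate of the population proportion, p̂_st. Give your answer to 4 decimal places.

N = 18900; stratum weights W_h = N_h/N.
p̂_st = Σ W_h p̂_h = (3900·0.223 + 3800·0.559 + 5900·0.261 + 5300·0.136)/18900 = 0.27802

p̂_st ≈ 0.2780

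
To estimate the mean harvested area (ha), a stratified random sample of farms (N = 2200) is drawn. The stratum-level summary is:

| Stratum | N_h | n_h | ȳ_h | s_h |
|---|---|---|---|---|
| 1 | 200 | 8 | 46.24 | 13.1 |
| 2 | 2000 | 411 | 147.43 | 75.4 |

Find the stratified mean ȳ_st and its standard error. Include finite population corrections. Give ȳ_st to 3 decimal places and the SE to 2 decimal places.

ȳ_st = Σ W_h ȳ_h = (200·46.24 + 2000·147.43)/2200 = 138.23091
V̂(ȳ_st) = Σ W_h² (1 − n_h/N_h) s_h²/n_h, with W_h = N_h/N and N = 2200:
  stratum 1: (200/2200)²·(1 − 8/200)·13.1²/8 = 0.170192
  stratum 2: (2000/2200)²·(1 − 411/2000)·75.4²/411 = 9.08258
V̂(ȳ_st) = 9.25278
SE(ȳ_st) = √9.25278 = 3.04184

ȳ_st ≈ 138.231, SE ≈ 3.04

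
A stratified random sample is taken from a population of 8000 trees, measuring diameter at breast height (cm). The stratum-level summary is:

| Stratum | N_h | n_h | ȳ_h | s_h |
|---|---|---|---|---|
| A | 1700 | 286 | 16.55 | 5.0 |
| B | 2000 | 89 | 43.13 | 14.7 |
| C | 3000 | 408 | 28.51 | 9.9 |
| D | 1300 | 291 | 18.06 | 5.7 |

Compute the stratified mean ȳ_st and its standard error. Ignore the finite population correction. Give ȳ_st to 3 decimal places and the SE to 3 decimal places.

ȳ_st ≈ 27.925, SE ≈ 0.439

ȳ_st = Σ W_h ȳ_h = (1700·16.55 + 2000·43.13 + 3000·28.51 + 1300·18.06)/8000 = 27.92537
V̂(ȳ_st) = Σ W_h² s_h²/n_h, with W_h = N_h/N and N = 8000:
  stratum A: (1700/8000)²·5.0²/286 = 0.00394722
  stratum B: (2000/8000)²·14.7²/89 = 0.151749
  stratum C: (3000/8000)²·9.9²/408 = 0.033781
  stratum D: (1300/8000)²·5.7²/291 = 0.00294824
V̂(ȳ_st) = 0.192425
SE(ȳ_st) = √0.192425 = 0.438663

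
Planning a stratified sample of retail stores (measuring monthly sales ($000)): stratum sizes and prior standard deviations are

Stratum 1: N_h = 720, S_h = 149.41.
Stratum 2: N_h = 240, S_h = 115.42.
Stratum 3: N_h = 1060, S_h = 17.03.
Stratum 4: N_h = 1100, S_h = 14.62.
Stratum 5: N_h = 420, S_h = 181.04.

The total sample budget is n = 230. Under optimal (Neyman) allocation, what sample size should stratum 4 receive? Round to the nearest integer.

15

Neyman allocation: n_h = n · N_h S_h / Σ N_i S_i, with n = 230.
  stratum 1: N_h·S_h = 720·149.41 = 107575.20
  stratum 2: N_h·S_h = 240·115.42 = 27700.80
  stratum 3: N_h·S_h = 1060·17.03 = 18051.80
  stratum 4: N_h·S_h = 1100·14.62 = 16082.00
  stratum 5: N_h·S_h = 420·181.04 = 76036.80
Σ N_h S_h = 245446.60
n for stratum 4 = 230·16082.00/245446.60 = 15.070 → 15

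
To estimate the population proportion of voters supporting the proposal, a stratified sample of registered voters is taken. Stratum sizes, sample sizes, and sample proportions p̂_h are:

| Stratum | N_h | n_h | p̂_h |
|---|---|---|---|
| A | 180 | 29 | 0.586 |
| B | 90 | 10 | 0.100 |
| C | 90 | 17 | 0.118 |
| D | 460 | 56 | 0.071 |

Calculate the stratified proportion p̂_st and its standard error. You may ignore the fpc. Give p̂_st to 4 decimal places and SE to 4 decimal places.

N = 820; stratum weights W_h = N_h/N.
p̂_st = Σ W_h p̂_h = (180·0.586 + 90·0.100 + 90·0.118 + 460·0.071)/820 = 0.19239
V̂(p̂_st) = Σ W_h² p̂_h(1−p̂_h)/(n_h−1):
  stratum A: (180/820)²·0.586·0.414/28 = 0.000417501
  stratum B: (90/820)²·0.100·0.900/9 = 0.000120464
  stratum C: (90/820)²·0.118·0.882/16 = 7.83588e-05
  stratum D: (460/820)²·0.071·0.929/55 = 0.000377398
V̂(p̂_st) = 0.000993721; SE = √V̂ = 0.0315233

p̂_st ≈ 0.1924, SE ≈ 0.0315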